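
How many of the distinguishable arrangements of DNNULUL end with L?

Fix L in the last position and arrange the remaining 6 letters.
Those 6 letters have N appearing twice and U appearing twice, giving (6)!/(2!·2!) = 180.

180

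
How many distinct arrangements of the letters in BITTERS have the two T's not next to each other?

1800

Total arrangements of BITTERS: 7!/(2!) = 2520.
If the two T's are adjacent, glue them into one block, leaving 6 items to arrange: (6)! = 720 ways.
Hence 2520 − 720 = 1800.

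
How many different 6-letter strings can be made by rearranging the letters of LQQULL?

60

LQQULL has 6 letters with L appearing 3 times and Q appearing twice.
Dividing 6! = 720 by 3!·2! = 12 for the repeated letters gives 60.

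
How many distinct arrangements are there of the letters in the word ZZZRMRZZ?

ZZZRMRZZ has 8 letters with R appearing twice and Z appearing 5 times.
So there are 8! / (5!·2!) = 168 distinguishable arrangements.

168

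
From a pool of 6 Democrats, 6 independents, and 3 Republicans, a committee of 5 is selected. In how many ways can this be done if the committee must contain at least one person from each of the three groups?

1971

Total 5-person selections from all 15: C(15,5) = 3003.
Selections missing a whole group: no Democrats → C(9,5) = 126; no independents → C(9,5) = 126; no Republicans → C(12,5) = 792.
Add back selections omitting two groups (i.e. drawn from a single group): C(6,5) + C(6,5) + C(3,5) = 12.
By inclusion–exclusion: 3003 − 1044 + 12 = 1971.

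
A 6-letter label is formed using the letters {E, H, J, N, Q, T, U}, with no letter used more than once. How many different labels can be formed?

Choose and order 6 of the 7 symbols: the first letter has 7 options, the next 6, and so on down to 2.
7 × 6 × 5 × 4 × 3 × 2 = 5040.

5040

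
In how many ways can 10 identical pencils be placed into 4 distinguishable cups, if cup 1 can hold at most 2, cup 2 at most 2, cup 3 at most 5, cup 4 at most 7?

44

By stars and bars, unrestricted non-negative solutions to x_1+…+x_4 = 10 number C(10+3,3) = 286.
Subtract solutions that violate a single cap (substitute x_i' = x_i − (cap_i+1)): x_1 ≥ 3 gives C(10,3) = 120; x_2 ≥ 3 gives C(10,3) = 120; x_3 ≥ 6 gives C(7,3) = 35; x_4 ≥ 8 gives C(5,3) = 10. Together 285.
Add back pairs where two caps are both exceeded: 35 + 4 + 0 + 4 + 0 + 0 = 43.
By inclusion–exclusion the count is 286 − 285 + 43 = 44.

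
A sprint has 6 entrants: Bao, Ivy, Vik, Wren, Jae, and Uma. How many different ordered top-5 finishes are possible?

There are 6 choices for 1st place, 5 for 2nd, and so on down to 2 for position 5.
That gives 6 × 5 × 4 × 3 × 2 = 720.

720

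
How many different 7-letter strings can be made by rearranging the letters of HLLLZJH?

420

The 7 letters of HLLLZJH have repeats: H appearing twice and L appearing 3 times.
Dividing 7! = 5040 by 3!·2! = 12 for the repeated letters gives 420.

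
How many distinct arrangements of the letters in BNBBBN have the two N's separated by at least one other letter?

Total arrangements of BNBBBN: 6!/(4!·2!) = 15.
If the two N's are adjacent, glue them into one block, leaving 5 items to arrange: (5)!/(4!) = 5 ways.
Subtracting, 15 − 5 = 10 arrangements keep the N's apart.

10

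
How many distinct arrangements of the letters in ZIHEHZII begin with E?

210

Fix E in the first position and arrange the remaining 7 letters.
Those 7 letters have H appearing twice, I appearing 3 times, and Z appearing twice, giving (7)!/(3!·2!·2!) = 210.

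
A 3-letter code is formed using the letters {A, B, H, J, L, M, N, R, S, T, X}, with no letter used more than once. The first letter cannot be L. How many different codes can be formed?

The first letter has 11−1 = 10 choices (anything except L).
The remaining 2 letters are filled from the other 10 symbols without repetition: 10 × 9 = 90.
Total: 10 × 90 = 900.

900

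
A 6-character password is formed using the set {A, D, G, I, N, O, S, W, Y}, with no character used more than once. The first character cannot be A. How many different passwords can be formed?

53760

The first character has 9−1 = 8 choices (anything except A).
The remaining 5 characters are filled from the other 8 symbols without repetition: 8 × 7 × 6 × 5 × 4 = 6720.
Total: 8 × 6720 = 53760.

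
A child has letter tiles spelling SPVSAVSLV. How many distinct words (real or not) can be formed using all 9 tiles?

10080

SPVSAVSLV has 9 letters with S appearing 3 times and V appearing 3 times.
Dividing 9! = 362880 by 3!·3! = 36 for the repeated letters gives 10080.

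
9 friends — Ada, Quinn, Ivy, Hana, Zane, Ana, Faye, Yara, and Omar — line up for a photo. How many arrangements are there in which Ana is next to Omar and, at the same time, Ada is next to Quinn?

20160

Treat {Ana,Omar} as one block (2 orders) and {Ada,Quinn} as another (2 orders).
That leaves 7 units to arrange: 2 × 2 × 7! = 4 × 5040 = 20160.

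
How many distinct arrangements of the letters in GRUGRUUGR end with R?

Fix R in the last position and arrange the remaining 8 letters.
Those 8 letters have G appearing 3 times, R appearing twice, and U appearing 3 times, giving (8)!/(3!·3!·2!) = 560.

560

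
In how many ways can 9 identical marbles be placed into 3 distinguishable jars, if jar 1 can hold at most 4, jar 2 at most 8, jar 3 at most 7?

36

By stars and bars, unrestricted non-negative solutions to x_1+…+x_3 = 9 number C(9+2,2) = 55.
Subtract solutions that violate a single cap (substitute x_i' = x_i − (cap_i+1)): x_1 ≥ 5 gives C(6,2) = 15; x_2 ≥ 9 gives C(2,2) = 1; x_3 ≥ 8 gives C(3,2) = 3. Together 19.
No two caps can be exceeded simultaneously, so the pair terms are all 0.
By inclusion–exclusion the count is 55 − 19 + 0 = 36.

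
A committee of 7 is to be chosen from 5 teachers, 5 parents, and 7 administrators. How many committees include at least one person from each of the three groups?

17745

Unrestricted: C(17,7) = 19448 ways to pick any 7 of the 17.
Subtract selections that omit an entire group: no teachers → C(12,7) = 792; no parents → C(12,7) = 792; no administrators → C(10,7) = 120.
Add back selections omitting two groups (i.e. drawn from a single group): C(5,7) + C(5,7) + C(7,7) = 1.
By inclusion–exclusion: 19448 − 1704 + 1 = 17745.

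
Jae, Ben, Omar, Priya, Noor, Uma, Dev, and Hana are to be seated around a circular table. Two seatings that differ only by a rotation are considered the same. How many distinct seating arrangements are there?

5040

Fix one person's seat to break rotational symmetry; the remaining 7 people can be arranged in (7)! = 5040 ways.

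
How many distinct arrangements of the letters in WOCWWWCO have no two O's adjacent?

There are 8!/(4!·2!·2!) = 420 arrangements of WOCWWWCO in total.
If the two O's are adjacent, glue them into one block, leaving 7 items to arrange: (7)!/(4!·2!) = 105 ways.
Subtracting, 420 − 105 = 315 arrangements keep the O's apart.

315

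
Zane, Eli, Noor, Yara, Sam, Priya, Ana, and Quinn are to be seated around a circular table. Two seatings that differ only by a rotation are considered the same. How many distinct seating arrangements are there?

5040

Seat Zane anywhere (absorbing the rotational symmetry), then permute the other 7: (7)! = 5040.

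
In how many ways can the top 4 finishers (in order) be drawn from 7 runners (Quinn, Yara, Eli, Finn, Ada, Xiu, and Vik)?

This is an ordered selection of 4 from 7: P(7,4).
That gives 7 × 6 × 5 × 4 = 840.

840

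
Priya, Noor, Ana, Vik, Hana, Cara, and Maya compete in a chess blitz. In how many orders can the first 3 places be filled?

There are 7 choices for 1st place, 6 for 2nd, and 5 for 3rd.
That gives 7 × 6 × 5 = 210.

210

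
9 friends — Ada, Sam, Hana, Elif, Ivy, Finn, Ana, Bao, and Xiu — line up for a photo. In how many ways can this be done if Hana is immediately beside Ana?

Treat {Hana, Ana} as a single unit. There are 8 units to order, and the pair itself can be ordered 2 ways.
So the count is 2·(8)! = 80640.

80640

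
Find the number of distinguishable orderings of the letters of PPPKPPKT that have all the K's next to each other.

Treat the 2 copies of K as a single block. The multiset to arrange is then {KK, P, P, P, P, P, T}, 7 items in all.
That gives (7)!/(5!) = 42 arrangements.

42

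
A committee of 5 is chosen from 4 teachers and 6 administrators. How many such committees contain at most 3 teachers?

Split by how many teachers are chosen (0 through 3).
Sum: C(4,0)·C(6,5) + C(4,1)·C(6,4) + C(4,2)·C(6,3) + C(4,3)·C(6,2) = 6 + 60 + 120 + 60 = 246.

246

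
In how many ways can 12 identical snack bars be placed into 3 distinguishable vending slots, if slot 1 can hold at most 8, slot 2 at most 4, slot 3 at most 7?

30

Without the upper bounds there are C(14,2) = 91 ways to split 12 among 3 vending slots.
Subtract solutions that violate a single cap (substitute x_i' = x_i − (cap_i+1)): x_1 ≥ 9 gives C(5,2) = 10; x_2 ≥ 5 gives C(9,2) = 36; x_3 ≥ 8 gives C(6,2) = 15. Together 61.
No two caps can be exceeded simultaneously, so the pair terms are all 0.
By inclusion–exclusion the count is 91 − 61 + 0 = 30.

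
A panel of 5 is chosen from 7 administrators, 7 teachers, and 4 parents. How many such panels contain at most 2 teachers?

6237

Split by how many teachers are chosen (0 through 2).
Sum: C(7,0)·C(11,5) + C(7,1)·C(11,4) + C(7,2)·C(11,3) = 462 + 2310 + 3465 = 6237.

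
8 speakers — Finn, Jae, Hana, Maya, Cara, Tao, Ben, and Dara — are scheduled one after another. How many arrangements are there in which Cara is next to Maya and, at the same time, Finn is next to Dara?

2880

Treat {Cara,Maya} as one block (2 orders) and {Finn,Dara} as another (2 orders).
That leaves 6 units to arrange: 2 × 2 × 6! = 4 × 720 = 2880.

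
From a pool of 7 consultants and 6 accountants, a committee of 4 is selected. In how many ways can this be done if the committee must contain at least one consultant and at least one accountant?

665

Total 4-person selections from all 13: C(13,4) = 715.
Subtract selections that omit an entire group: no consultants → C(6,4) = 15; no accountants → C(7,4) = 35.
Both groups omitted at once is impossible, so 715 − 50 = 665.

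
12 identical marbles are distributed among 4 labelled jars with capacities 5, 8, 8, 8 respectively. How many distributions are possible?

Ignoring the caps, the number of non-negative solutions to x_1+…+x_4 = 12 is C(15,3) = 455.
Subtract solutions that violate a single cap (substitute x_i' = x_i − (cap_i+1)): x_1 ≥ 6 gives C(9,3) = 84; x_2 ≥ 9 gives C(6,3) = 20; x_3 ≥ 9 gives C(6,3) = 20; x_4 ≥ 9 gives C(6,3) = 20. Together 144.
No two caps can be exceeded simultaneously, so the pair terms are all 0.
By inclusion–exclusion the count is 455 − 144 + 0 = 311.

311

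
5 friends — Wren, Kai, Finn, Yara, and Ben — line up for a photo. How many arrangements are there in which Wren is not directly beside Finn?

72

Of the 5! = 120 arrangements, those with Wren and Finn adjacent number 2 × 4! = 48 (treat the pair as a block with 2 internal orders).
So 120 − 48 = 72 arrangements keep them apart.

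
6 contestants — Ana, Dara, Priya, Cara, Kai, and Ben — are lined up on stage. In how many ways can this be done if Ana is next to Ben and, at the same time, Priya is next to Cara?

96

Treat {Ana,Ben} as one block (2 orders) and {Priya,Cara} as another (2 orders).
That leaves 4 units to arrange: 2 × 2 × 4! = 4 × 24 = 96.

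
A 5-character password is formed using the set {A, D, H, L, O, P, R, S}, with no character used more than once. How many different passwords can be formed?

6720

Choose and order 5 of the 8 symbols: the first character has 8 options, the next 7, and so on down to 4.
That product is 8 × 7 × 6 × 5 × 4 = 6720.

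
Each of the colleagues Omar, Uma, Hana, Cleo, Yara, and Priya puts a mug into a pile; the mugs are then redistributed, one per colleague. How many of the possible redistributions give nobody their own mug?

265

This is the derangement count D_6: permutations of 6 items with no fixed point.
By inclusion–exclusion this is Σ_{j=0}^{6} (−1)^j C(6,j)·(6−j)!.
Computing: 720 − 720 + 360 − 120 + 30 − 6 + 1 = 265.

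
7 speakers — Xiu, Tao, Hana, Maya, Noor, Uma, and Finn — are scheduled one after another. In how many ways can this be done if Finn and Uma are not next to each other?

3600

Of the 7! = 5040 arrangements, those with Finn and Uma adjacent number 2 × 6! = 1440 (treat the pair as a block with 2 internal orders).
So 5040 − 1440 = 3600 arrangements keep them apart.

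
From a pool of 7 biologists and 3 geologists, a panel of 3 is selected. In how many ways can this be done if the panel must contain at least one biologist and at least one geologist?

Unrestricted: C(10,3) = 120 ways to pick any 3 of the 10.
Subtract selections that omit an entire group: no biologists → C(3,3) = 1; no geologists → C(7,3) = 35.
Both groups omitted at once is impossible, so 120 − 36 = 84.

84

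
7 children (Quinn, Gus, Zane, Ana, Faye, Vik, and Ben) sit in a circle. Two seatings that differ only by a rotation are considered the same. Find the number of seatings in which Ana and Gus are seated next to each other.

Treat {Ana, Gus} as one unit (2 internal orders) and seat the resulting 6 units around the table: (5)! circular arrangements.
So 2 × (5)! = 2 × 120 = 240.

240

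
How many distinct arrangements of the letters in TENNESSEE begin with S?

Fix S in the first position and arrange the remaining 8 letters.
Those 8 letters have E appearing 4 times and N appearing twice, giving (8)!/(4!·2!) = 840.

840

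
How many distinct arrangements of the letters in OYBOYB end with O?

30

With the last slot taken by O, it remains to arrange the other 5 letters (YBOYB).
Those 5 letters have B appearing twice and Y appearing twice, giving (5)!/(2!·2!) = 30.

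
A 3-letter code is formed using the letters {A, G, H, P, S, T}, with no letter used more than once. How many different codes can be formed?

120

With no repetition, fill the 3 letters in order: 6 choices, then 5, down to 4.
That product is 6 × 5 × 4 = 120.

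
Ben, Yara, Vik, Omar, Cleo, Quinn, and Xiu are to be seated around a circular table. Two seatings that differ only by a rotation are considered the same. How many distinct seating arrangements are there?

720

Fix one person's seat to break rotational symmetry; the remaining 6 people can be arranged in (6)! = 720 ways.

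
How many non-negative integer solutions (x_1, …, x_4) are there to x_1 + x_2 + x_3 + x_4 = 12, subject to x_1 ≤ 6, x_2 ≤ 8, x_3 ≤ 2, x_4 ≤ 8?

151

Without the upper bounds there are C(15,3) = 455 ways to split 12 among 4 variables.
Subtract solutions that violate a single cap (substitute x_i' = x_i − (cap_i+1)): x_1 ≥ 7 gives C(8,3) = 56; x_2 ≥ 9 gives C(6,3) = 20; x_3 ≥ 3 gives C(12,3) = 220; x_4 ≥ 9 gives C(6,3) = 20. Together 316.
Add back pairs where two caps are both exceeded: 0 + 10 + 0 + 1 + 0 + 1 = 12.
By inclusion–exclusion the count is 455 − 316 + 12 = 151.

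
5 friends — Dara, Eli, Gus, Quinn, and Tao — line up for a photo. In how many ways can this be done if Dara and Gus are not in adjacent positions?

72

Of the 5! = 120 arrangements, those with Dara and Gus adjacent number 2 × 4! = 48 (treat the pair as a block with 2 internal orders).
So 120 − 48 = 72 arrangements keep them apart.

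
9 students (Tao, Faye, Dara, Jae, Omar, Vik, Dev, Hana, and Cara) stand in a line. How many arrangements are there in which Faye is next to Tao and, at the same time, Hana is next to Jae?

Treat {Faye,Tao} as one block (2 orders) and {Hana,Jae} as another (2 orders).
That leaves 7 units to arrange: 2 × 2 × 7! = 4 × 5040 = 20160.

20160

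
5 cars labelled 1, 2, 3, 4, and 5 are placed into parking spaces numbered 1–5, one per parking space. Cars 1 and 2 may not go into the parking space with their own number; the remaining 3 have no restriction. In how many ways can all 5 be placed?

78

Let Aᵢ (for i ∈ {1, 2}) be the placements that put car i in its forbidden parking space. Any j of these fix j positions, leaving (5−j)! ways to fill the rest, and there are C(2,j) ways to pick which j.
By inclusion–exclusion, the number of valid placements is Σ_{j=0}^{2} (−1)^j C(2,j)·(5−j)!.
Computing: 120 − 48 + 6 = 78.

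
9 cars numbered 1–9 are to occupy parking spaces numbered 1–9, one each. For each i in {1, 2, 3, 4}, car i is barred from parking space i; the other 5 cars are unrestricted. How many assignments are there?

229080

Let Aᵢ (for 1 ≤ i ≤ 4) be the placements that put car i in its forbidden parking space. Any j of these fix j positions, leaving (9−j)! ways to fill the rest, and there are C(4,j) ways to pick which j.
By inclusion–exclusion, the number of valid placements is Σ_{j=0}^{4} (−1)^j C(4,j)·(9−j)!.
Computing: 362880 − 161280 + 30240 − 2880 + 120 = 229080.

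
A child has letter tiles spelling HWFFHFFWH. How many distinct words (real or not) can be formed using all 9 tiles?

1260

HWFFHFFWH has 9 letters with F appearing 4 times, H appearing 3 times, and W appearing twice.
Dividing 9! = 362880 by 4!·3!·2! = 288 for the repeated letters gives 1260.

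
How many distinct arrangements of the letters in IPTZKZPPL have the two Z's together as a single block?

Treat the 2 copies of Z as a single block. The multiset to arrange is then {ZZ, I, K, L, P, P, P, T}, 8 items in all.
That gives (8)!/(3!) = 6720 arrangements.

6720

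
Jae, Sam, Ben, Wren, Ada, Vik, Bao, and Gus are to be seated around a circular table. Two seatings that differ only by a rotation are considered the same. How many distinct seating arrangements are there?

Fix one person's seat to break rotational symmetry; the remaining 7 people can be arranged in (7)! = 5040 ways.

5040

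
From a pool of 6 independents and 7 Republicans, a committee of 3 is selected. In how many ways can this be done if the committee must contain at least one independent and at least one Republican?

231

Total 3-person selections from all 13: C(13,3) = 286.
Subtract selections that omit an entire group: no independents → C(7,3) = 35; no Republicans → C(6,3) = 20.
Both groups omitted at once is impossible, so 286 − 55 = 231.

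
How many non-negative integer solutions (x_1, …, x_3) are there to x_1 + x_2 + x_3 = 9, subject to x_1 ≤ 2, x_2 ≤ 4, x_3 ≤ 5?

By stars and bars, unrestricted non-negative solutions to x_1+…+x_3 = 9 number C(9+2,2) = 55.
Subtract solutions that violate a single cap (substitute x_i' = x_i − (cap_i+1)): x_1 ≥ 3 gives C(8,2) = 28; x_2 ≥ 5 gives C(6,2) = 15; x_3 ≥ 6 gives C(5,2) = 10. Together 53.
Add back pairs where two caps are both exceeded: 3 + 1 + 0 = 4.
By inclusion–exclusion the count is 55 − 53 + 4 = 6.

6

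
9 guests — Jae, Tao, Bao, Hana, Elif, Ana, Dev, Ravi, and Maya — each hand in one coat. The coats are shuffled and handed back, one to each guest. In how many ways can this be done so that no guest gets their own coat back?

133496

This is the derangement count D_9: permutations of 9 items with no fixed point.
By inclusion–exclusion this is Σ_{j=0}^{9} (−1)^j C(9,j)·(9−j)!.
Computing: 362880 − 362880 + 181440 − 60480 + 15120 − 3024 + 504 − 72 + 9 − 1 = 133496.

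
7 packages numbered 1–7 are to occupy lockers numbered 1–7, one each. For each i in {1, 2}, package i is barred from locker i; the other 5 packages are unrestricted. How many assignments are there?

3720

Let Aᵢ (for i ∈ {1, 2}) be the placements that put package i in its forbidden locker. Any j of these fix j positions, leaving (7−j)! ways to fill the rest, and there are C(2,j) ways to pick which j.
By inclusion–exclusion, the number of valid placements is Σ_{j=0}^{2} (−1)^j C(2,j)·(7−j)!.
Computing: 5040 − 1440 + 120 = 3720.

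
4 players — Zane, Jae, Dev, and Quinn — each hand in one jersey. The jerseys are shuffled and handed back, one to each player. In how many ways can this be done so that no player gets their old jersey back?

This is the derangement count D_4: permutations of 4 items with no fixed point.
By inclusion–exclusion this is Σ_{j=0}^{4} (−1)^j C(4,j)·(4−j)!.
Computing: 24 − 24 + 12 − 4 + 1 = 9.

9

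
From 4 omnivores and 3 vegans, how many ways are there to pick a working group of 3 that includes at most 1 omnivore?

13

Split by how many omnivores are chosen (0 through 1).
Sum: C(4,0)·C(3,3) + C(4,1)·C(3,2) = 1 + 12 = 13.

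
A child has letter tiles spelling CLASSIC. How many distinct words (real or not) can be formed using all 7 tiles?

1260

The 7 letters of CLASSIC have repeats: C appearing twice and S appearing twice.
So there are 7! / (2!·2!) = 1260 distinguishable arrangements.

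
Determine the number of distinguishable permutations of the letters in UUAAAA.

15

Letter multiplicities in UUAAAA: A×4, U×2.
So there are 6! / (4!·2!) = 15 distinguishable arrangements.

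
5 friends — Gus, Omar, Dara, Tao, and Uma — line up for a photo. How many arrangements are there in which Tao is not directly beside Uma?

72

Of the 5! = 120 arrangements, those with Tao and Uma adjacent number 2 × 4! = 48 (treat the pair as a block with 2 internal orders).
Complementary counting: 120 − 48 = 72.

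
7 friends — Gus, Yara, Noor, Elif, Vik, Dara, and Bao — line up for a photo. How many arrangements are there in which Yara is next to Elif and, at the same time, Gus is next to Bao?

Treat {Yara,Elif} as one block (2 orders) and {Gus,Bao} as another (2 orders).
That leaves 5 units to arrange: 2 × 2 × 5! = 4 × 120 = 480.

480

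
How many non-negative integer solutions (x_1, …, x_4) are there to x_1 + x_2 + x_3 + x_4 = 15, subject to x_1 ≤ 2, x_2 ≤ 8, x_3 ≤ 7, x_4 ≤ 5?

Without the upper bounds there are C(18,3) = 816 ways to split 15 among 4 variables.
Subtract solutions that violate a single cap (substitute x_i' = x_i − (cap_i+1)): x_1 ≥ 3 gives C(15,3) = 455; x_2 ≥ 9 gives C(9,3) = 84; x_3 ≥ 8 gives C(10,3) = 120; x_4 ≥ 6 gives C(12,3) = 220. Together 879.
Add back pairs where two caps are both exceeded: 20 + 35 + 84 + 0 + 1 + 4 = 144.
By inclusion–exclusion the count is 816 − 879 + 144 = 81.

81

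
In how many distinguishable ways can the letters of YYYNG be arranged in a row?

Letter multiplicities in YYYNG: G×1, N×1, Y×3.
So there are 5! / (3!) = 20 distinguishable arrangements.

20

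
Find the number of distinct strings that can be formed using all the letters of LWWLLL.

Letter multiplicities in LWWLLL: L×4, W×2.
Dividing 6! = 720 by 4!·2! = 48 for the repeated letters gives 15.

15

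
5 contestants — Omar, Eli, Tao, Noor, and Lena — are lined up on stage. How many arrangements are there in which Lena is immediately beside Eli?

Glue Lena and Eli into one block (2 internal orders), leaving 4 units to arrange in a row.
So the count is 2·(4)! = 48.

48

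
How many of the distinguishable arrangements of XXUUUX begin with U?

Fix U in the first position and arrange the remaining 5 letters.
Those 5 letters have U appearing twice and X appearing 3 times, giving (5)!/(3!·2!) = 10.

10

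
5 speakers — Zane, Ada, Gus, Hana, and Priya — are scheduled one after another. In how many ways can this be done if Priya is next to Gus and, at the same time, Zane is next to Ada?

Treat {Priya,Gus} as one block (2 orders) and {Zane,Ada} as another (2 orders).
That leaves 3 units to arrange: 2 × 2 × 3! = 4 × 6 = 24.

24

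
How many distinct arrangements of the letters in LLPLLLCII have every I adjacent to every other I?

336

Treat the 2 copies of I as a single block. The multiset to arrange is then {II, C, L, L, L, L, L, P}, 8 items in all.
That gives (8)!/(5!) = 336 arrangements.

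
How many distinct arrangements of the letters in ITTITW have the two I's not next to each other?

Total arrangements of ITTITW: 6!/(3!·2!) = 60.
If the two I's are adjacent, glue them into one block, leaving 5 items to arrange: (5)!/(3!) = 20 ways.
Subtracting, 60 − 20 = 40 arrangements keep the I's apart.

40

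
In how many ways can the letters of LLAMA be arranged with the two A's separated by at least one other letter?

Total arrangements of LLAMA: 5!/(2!·2!) = 30.
If the two A's are adjacent, glue them into one block, leaving 4 items to arrange: (4)!/(2!) = 12 ways.
Hence 30 − 12 = 18.

18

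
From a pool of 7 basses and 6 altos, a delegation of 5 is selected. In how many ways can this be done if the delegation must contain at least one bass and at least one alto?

With no constraint there are C(13,5) = 1287 possible selections.
Subtract selections that omit an entire group: no basses → C(6,5) = 6; no altos → C(7,5) = 21.
Both groups omitted at once is impossible, so 1287 − 27 = 1260.

1260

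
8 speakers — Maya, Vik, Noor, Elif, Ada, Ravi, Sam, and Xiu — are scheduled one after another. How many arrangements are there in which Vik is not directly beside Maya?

Of the 8! = 40320 arrangements, those with Vik and Maya adjacent number 2 × 7! = 10080 (treat the pair as a block with 2 internal orders).
So 40320 − 10080 = 30240 arrangements keep them apart.

30240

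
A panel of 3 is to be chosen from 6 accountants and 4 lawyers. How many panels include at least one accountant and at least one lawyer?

96

Unrestricted: C(10,3) = 120 ways to pick any 3 of the 10.
Subtract selections that omit an entire group: no accountants → C(4,3) = 4; no lawyers → C(6,3) = 20.
Both groups omitted at once is impossible, so 120 − 24 = 96.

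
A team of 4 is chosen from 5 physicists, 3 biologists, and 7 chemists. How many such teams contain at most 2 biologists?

Split by how many biologists are chosen (0 through 2).
Sum: C(3,0)·C(12,4) + C(3,1)·C(12,3) + C(3,2)·C(12,2) = 495 + 660 + 198 = 1353.

1353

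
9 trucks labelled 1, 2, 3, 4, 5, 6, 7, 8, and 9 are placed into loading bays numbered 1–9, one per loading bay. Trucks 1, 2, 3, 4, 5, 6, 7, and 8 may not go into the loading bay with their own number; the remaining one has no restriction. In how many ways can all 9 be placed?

148329

Let Aᵢ (for 1 ≤ i ≤ 8) be the placements that put truck i in its forbidden loading bay. Any j of these fix j positions, leaving (9−j)! ways to fill the rest, and there are C(8,j) ways to pick which j.
By inclusion–exclusion, the number of valid placements is Σ_{j=0}^{8} (−1)^j C(8,j)·(9−j)!.
Computing: 362880 − 322560 + 141120 − 40320 + 8400 − 1344 + 168 − 16 + 1 = 148329.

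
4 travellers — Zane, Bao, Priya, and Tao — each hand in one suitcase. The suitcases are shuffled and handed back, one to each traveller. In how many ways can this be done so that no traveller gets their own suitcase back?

This is the derangement count D_4: permutations of 4 items with no fixed point.
By inclusion–exclusion this is Σ_{j=0}^{4} (−1)^j C(4,j)·(4−j)!.
Computing: 24 − 24 + 12 − 4 + 1 = 9.

9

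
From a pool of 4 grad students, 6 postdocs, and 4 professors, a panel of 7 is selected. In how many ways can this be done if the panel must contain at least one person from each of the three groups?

Unrestricted: C(14,7) = 3432 ways to pick any 7 of the 14.
Selections missing a whole group: no grad students → C(10,7) = 120; no postdocs → C(8,7) = 8; no professors → C(10,7) = 120.
Add back selections omitting two groups (i.e. drawn from a single group): C(4,7) + C(6,7) + C(4,7) = 0.
By inclusion–exclusion: 3432 − 248 + 0 = 3184.

3184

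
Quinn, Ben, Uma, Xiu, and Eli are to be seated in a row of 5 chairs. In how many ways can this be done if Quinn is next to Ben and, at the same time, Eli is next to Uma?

Treat {Quinn,Ben} as one block (2 orders) and {Eli,Uma} as another (2 orders).
That leaves 3 units to arrange: 2 × 2 × 3! = 4 × 6 = 24.

24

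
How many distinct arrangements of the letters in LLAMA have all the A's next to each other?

12

Treat the 2 copies of A as a single block. The multiset to arrange is then {AA, L, L, M}, 4 items in all.
That gives (4)!/(2!) = 12 arrangements.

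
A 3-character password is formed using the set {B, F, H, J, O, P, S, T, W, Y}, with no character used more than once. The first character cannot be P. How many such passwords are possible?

The first character has 10−1 = 9 choices (anything except P).
The remaining 2 characters are filled from the other 9 symbols without repetition: 9 × 8 = 72.
Total: 9 × 72 = 648.

648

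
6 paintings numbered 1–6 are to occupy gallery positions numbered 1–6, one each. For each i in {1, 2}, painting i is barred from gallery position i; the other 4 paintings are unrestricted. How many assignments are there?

Let Aᵢ (for i ∈ {1, 2}) be the placements that put painting i in its forbidden gallery position. Any j of these fix j positions, leaving (6−j)! ways to fill the rest, and there are C(2,j) ways to pick which j.
By inclusion–exclusion, the number of valid placements is Σ_{j=0}^{2} (−1)^j C(2,j)·(6−j)!.
Computing: 720 − 240 + 24 = 504.

504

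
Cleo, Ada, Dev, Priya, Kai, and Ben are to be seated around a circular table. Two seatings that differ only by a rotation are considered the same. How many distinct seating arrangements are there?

Around a circle, 6 distinct people have 6!/6 = (5)! = 120 rotationally distinct seatings.

120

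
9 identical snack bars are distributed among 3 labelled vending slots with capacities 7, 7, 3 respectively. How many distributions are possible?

28

Ignoring the caps, the number of non-negative solutions to x_1+…+x_3 = 9 is C(11,2) = 55.
Subtract solutions that violate a single cap (substitute x_i' = x_i − (cap_i+1)): x_1 ≥ 8 gives C(3,2) = 3; x_2 ≥ 8 gives C(3,2) = 3; x_3 ≥ 4 gives C(7,2) = 21. Together 27.
No two caps can be exceeded simultaneously, so the pair terms are all 0.
By inclusion–exclusion the count is 55 − 27 + 0 = 28.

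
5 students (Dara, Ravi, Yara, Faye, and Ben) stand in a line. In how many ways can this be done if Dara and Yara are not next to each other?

Of the 5! = 120 arrangements, those with Dara and Yara adjacent number 2 × 4! = 48 (treat the pair as a block with 2 internal orders).
So 120 − 48 = 72 arrangements keep them apart.

72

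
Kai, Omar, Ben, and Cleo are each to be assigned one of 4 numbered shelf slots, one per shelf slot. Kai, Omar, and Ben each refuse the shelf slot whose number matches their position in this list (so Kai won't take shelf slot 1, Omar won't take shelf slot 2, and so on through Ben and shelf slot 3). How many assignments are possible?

Let Aᵢ (for i ∈ {1, 2, 3}) be the placements that put person i in their forbidden shelf slot. Any j of these fix j positions, leaving (4−j)! ways to fill the rest, and there are C(3,j) ways to pick which j.
By inclusion–exclusion, the number of valid placements is Σ_{j=0}^{3} (−1)^j C(3,j)·(4−j)!.
Computing: 24 − 18 + 6 − 1 = 11.

11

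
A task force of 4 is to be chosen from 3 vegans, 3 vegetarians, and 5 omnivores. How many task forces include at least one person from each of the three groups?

With no constraint there are C(11,4) = 330 possible selections.
Subtract selections that omit an entire group: no vegans → C(8,4) = 70; no vegetarians → C(8,4) = 70; no omnivores → C(6,4) = 15.
Add back selections omitting two groups (i.e. drawn from a single group): C(3,4) + C(3,4) + C(5,4) = 5.
By inclusion–exclusion: 330 − 155 + 5 = 180.

180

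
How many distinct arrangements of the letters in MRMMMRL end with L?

15

With the last slot taken by L, it remains to arrange the other 6 letters (MRMMMR).
Those 6 letters have M appearing 4 times and R appearing twice, giving (6)!/(4!·2!) = 15.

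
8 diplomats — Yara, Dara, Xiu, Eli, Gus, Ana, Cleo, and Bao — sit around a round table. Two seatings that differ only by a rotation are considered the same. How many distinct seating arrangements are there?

5040

Seat Yara anywhere (absorbing the rotational symmetry), then permute the other 7: (7)! = 5040.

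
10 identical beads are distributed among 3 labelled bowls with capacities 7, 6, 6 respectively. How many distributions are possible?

40

By stars and bars, unrestricted non-negative solutions to x_1+…+x_3 = 10 number C(10+2,2) = 66.
Subtract solutions that violate a single cap (substitute x_i' = x_i − (cap_i+1)): x_1 ≥ 8 gives C(4,2) = 6; x_2 ≥ 7 gives C(5,2) = 10; x_3 ≥ 7 gives C(5,2) = 10. Together 26.
No two caps can be exceeded simultaneously, so the pair terms are all 0.
By inclusion–exclusion the count is 66 − 26 + 0 = 40.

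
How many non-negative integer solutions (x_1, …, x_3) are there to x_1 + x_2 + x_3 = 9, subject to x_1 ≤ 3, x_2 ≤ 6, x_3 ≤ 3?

By stars and bars, unrestricted non-negative solutions to x_1+…+x_3 = 9 number C(9+2,2) = 55.
Subtract solutions that violate a single cap (substitute x_i' = x_i − (cap_i+1)): x_1 ≥ 4 gives C(7,2) = 21; x_2 ≥ 7 gives C(4,2) = 6; x_3 ≥ 4 gives C(7,2) = 21. Together 48.
Add back pairs where two caps are both exceeded: 0 + 3 + 0 = 3.
By inclusion–exclusion the count is 55 − 48 + 3 = 10.

10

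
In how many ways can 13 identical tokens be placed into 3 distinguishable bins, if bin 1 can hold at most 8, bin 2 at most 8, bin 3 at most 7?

54

Ignoring the caps, the number of non-negative solutions to x_1+…+x_3 = 13 is C(15,2) = 105.
Subtract solutions that violate a single cap (substitute x_i' = x_i − (cap_i+1)): x_1 ≥ 9 gives C(6,2) = 15; x_2 ≥ 9 gives C(6,2) = 15; x_3 ≥ 8 gives C(7,2) = 21. Together 51.
No two caps can be exceeded simultaneously, so the pair terms are all 0.
By inclusion–exclusion the count is 105 − 51 + 0 = 54.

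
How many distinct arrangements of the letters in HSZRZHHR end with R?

420

Fix R in the last position and arrange the remaining 7 letters.
Those 7 letters have H appearing 3 times and Z appearing twice, giving (7)!/(3!·2!) = 420.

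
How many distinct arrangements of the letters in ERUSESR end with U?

Fix U in the last position and arrange the remaining 6 letters.
Those 6 letters have E appearing twice, R appearing twice, and S appearing twice, giving (6)!/(2!·2!·2!) = 90.

90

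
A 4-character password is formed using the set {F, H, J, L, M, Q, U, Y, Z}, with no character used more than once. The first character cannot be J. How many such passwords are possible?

The first character has 9−1 = 8 choices (anything except J).
The remaining 3 characters are filled from the other 8 symbols without repetition: 8 × 7 × 6 = 336.
Total: 8 × 336 = 2688.

2688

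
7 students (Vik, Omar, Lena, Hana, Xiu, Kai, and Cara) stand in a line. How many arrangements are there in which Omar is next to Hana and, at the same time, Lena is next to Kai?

480

Treat {Omar,Hana} as one block (2 orders) and {Lena,Kai} as another (2 orders).
That leaves 5 units to arrange: 2 × 2 × 5! = 4 × 120 = 480.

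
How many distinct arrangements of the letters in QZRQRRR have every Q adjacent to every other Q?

30

Treat the 2 copies of Q as a single block. The multiset to arrange is then {QQ, R, R, R, R, Z}, 6 items in all.
That gives (6)!/(4!) = 30 arrangements.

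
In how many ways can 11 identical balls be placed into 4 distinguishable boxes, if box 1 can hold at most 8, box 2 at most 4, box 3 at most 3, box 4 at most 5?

By stars and bars, unrestricted non-negative solutions to x_1+…+x_4 = 11 number C(11+3,3) = 364.
Subtract solutions that violate a single cap (substitute x_i' = x_i − (cap_i+1)): x_1 ≥ 9 gives C(5,3) = 10; x_2 ≥ 5 gives C(9,3) = 84; x_3 ≥ 4 gives C(10,3) = 120; x_4 ≥ 6 gives C(8,3) = 56. Together 270.
Add back pairs where two caps are both exceeded: 0 + 0 + 0 + 10 + 1 + 4 = 15.
By inclusion–exclusion the count is 364 − 270 + 15 = 109.

109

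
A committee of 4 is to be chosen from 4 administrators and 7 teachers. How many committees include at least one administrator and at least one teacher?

Unrestricted: C(11,4) = 330 ways to pick any 4 of the 11.
Subtract selections that omit an entire group: no administrators → C(7,4) = 35; no teachers → C(4,4) = 1.
Both groups omitted at once is impossible, so 330 − 36 = 294.

294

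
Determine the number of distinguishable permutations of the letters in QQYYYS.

The 6 letters of QQYYYS have repeats: Q appearing twice and Y appearing 3 times.
The number of distinct arrangements is 6!/(3!·2!) = 720/12 = 60.

60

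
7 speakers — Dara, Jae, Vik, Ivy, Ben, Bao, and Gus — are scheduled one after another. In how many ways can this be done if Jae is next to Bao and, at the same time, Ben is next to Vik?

Treat {Jae,Bao} as one block (2 orders) and {Ben,Vik} as another (2 orders).
That leaves 5 units to arrange: 2 × 2 × 5! = 4 × 120 = 480.

480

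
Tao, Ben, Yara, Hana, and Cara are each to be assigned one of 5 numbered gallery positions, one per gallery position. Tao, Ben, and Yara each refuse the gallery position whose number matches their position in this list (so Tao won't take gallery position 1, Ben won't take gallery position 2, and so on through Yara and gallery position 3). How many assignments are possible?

Let Aᵢ (for i ∈ {1, 2, 3}) be the placements that put person i in their forbidden gallery position. Any j of these fix j positions, leaving (5−j)! ways to fill the rest, and there are C(3,j) ways to pick which j.
By inclusion–exclusion, the number of valid placements is Σ_{j=0}^{3} (−1)^j C(3,j)·(5−j)!.
Computing: 120 − 72 + 18 − 2 = 64.

64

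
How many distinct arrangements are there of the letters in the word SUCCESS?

420

Letter multiplicities in SUCCESS: C×2, E×1, S×3, U×1.
The number of distinct arrangements is 7!/(3!·2!) = 5040/12 = 420.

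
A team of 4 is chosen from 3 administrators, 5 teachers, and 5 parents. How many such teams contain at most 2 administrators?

705

Split by how many administrators are chosen (0 through 2).
Sum: C(3,0)·C(10,4) + C(3,1)·C(10,3) + C(3,2)·C(10,2) = 210 + 360 + 135 = 705.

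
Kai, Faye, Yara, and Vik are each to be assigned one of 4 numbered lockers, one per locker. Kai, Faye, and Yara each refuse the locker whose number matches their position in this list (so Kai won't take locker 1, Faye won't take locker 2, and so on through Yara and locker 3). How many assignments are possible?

11

Let Aᵢ (for i ∈ {1, 2, 3}) be the placements that put person i in their forbidden locker. Any j of these fix j positions, leaving (4−j)! ways to fill the rest, and there are C(3,j) ways to pick which j.
By inclusion–exclusion, the number of valid placements is Σ_{j=0}^{3} (−1)^j C(3,j)·(4−j)!.
Computing: 24 − 18 + 6 − 1 = 11.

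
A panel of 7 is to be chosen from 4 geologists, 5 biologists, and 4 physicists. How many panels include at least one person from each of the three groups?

Unrestricted: C(13,7) = 1716 ways to pick any 7 of the 13.
Subtract selections that omit an entire group: no geologists → C(9,7) = 36; no biologists → C(8,7) = 8; no physicists → C(9,7) = 36.
Add back selections omitting two groups (i.e. drawn from a single group): C(4,7) + C(5,7) + C(4,7) = 0.
By inclusion–exclusion: 1716 − 80 + 0 = 1636.

1636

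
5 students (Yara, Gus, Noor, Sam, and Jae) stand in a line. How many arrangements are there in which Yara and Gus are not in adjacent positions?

There are 5! = 120 arrangements in all. If Yara and Gus are adjacent, merging them into one block gives 2·(4)! = 48 arrangements.
Complementary counting: 120 − 48 = 72.

72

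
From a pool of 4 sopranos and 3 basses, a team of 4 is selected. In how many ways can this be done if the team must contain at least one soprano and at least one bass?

34

Total 4-person selections from all 7: C(7,4) = 35.
Selections missing a whole group: no sopranos → C(3,4) = 0; no basses → C(4,4) = 1.
Both groups omitted at once is impossible, so 35 − 1 = 34.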